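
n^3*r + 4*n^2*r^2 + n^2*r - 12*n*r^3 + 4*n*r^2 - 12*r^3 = (n - 2*r)*(n + 6*r)*(n*r + r)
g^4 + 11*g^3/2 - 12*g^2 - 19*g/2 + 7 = (g - 2)*(g - 1/2)*(g + 1)*(g + 7)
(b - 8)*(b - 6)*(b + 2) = b^3 - 12*b^2 + 20*b + 96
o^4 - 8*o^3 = o^3*(o - 8)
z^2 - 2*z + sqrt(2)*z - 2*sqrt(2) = (z - 2)*(z + sqrt(2))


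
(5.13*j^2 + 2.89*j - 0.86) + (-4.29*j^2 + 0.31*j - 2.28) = 0.84*j^2 + 3.2*j - 3.14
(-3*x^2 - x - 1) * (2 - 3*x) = 9*x^3 - 3*x^2 + x - 2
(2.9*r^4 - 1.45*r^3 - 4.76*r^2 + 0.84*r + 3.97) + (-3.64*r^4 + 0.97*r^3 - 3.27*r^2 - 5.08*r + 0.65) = -0.74*r^4 - 0.48*r^3 - 8.03*r^2 - 4.24*r + 4.62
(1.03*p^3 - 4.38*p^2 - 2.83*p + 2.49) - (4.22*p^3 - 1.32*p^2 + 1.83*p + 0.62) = -3.19*p^3 - 3.06*p^2 - 4.66*p + 1.87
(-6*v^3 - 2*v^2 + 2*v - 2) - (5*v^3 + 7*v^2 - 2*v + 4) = -11*v^3 - 9*v^2 + 4*v - 6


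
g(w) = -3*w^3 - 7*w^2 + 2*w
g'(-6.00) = -238.00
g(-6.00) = 384.00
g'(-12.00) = -1126.00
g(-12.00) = 4152.00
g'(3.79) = -180.34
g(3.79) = -256.29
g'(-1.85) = -2.90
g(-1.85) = -8.66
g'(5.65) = -364.40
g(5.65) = -753.24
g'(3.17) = -132.82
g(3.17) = -159.57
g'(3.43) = -151.90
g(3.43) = -196.56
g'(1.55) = -41.32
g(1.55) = -24.89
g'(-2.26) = -12.33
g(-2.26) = -5.64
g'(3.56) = -161.90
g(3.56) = -216.95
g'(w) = -9*w^2 - 14*w + 2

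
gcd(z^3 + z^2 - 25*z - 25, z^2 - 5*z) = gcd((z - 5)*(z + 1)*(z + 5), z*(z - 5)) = z - 5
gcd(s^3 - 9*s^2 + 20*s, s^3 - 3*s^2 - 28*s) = s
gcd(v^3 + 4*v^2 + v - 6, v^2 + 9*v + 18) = v + 3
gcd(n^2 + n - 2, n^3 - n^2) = n - 1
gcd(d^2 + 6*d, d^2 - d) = d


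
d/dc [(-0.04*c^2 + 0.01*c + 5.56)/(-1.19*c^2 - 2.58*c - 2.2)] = (0.1151*c^2 + 13.4088*c + 14.3228)/(1.4161*c^4 + 6.1404*c^3 + 11.8924*c^2 + 11.352*c + 4.84)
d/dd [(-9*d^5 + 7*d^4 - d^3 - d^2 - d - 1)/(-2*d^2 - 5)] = (54*d^6 - 28*d^5 + 227*d^4 - 140*d^3 + 13*d^2 + 6*d + 5)/(4*d^4 + 20*d^2 + 25)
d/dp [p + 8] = 1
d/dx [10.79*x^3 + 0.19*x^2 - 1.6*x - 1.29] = 32.37*x^2 + 0.38*x - 1.6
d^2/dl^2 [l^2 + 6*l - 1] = 2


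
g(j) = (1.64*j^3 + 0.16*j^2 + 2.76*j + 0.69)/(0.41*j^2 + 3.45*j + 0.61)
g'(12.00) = 3.31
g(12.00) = 28.61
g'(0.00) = -1.87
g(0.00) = 1.13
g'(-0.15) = -60.37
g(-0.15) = 2.69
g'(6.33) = 2.68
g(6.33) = 11.33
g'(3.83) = 2.07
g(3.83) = 5.33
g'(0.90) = 0.59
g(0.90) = 1.11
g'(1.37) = 0.93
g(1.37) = 1.47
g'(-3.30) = -7.54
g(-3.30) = 10.40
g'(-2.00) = -3.24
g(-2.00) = 3.72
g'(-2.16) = -3.62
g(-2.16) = 4.27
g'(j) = (-0.82*j - 3.45)*(1.64*j^3 + 0.16*j^2 + 2.76*j + 0.69)/(0.41*j^2 + 3.45*j + 0.61)^2 + (4.92*j^2 + 0.32*j + 2.76)/(0.41*j^2 + 3.45*j + 0.61) = (0.6724*j^4 + 11.316*j^3 + 2.4216*j^2 - 0.3706*j - 0.6969)/(0.1681*j^4 + 2.829*j^3 + 12.4027*j^2 + 4.209*j + 0.3721)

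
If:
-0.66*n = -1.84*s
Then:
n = 2.78787878787879*s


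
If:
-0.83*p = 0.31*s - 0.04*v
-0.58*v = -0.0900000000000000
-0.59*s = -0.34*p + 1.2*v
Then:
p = 0.10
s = -0.26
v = 0.16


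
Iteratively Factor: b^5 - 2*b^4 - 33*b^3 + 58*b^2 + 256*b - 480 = (b + 4)*(b^4 - 6*b^3 - 9*b^2 + 94*b - 120) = (b - 2)*(b + 4)*(b^3 - 4*b^2 - 17*b + 60) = (b - 2)*(b + 4)^2*(b^2 - 8*b + 15) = (b - 3)*(b - 2)*(b + 4)^2*(b - 5)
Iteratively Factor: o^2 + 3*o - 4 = (o + 4)*(o - 1)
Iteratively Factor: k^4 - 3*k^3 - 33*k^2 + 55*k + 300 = (k - 5)*(k^3 + 2*k^2 - 23*k - 60) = (k - 5)*(k + 3)*(k^2 - k - 20) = (k - 5)^2*(k + 3)*(k + 4)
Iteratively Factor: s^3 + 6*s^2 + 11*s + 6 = (s + 3)*(s^2 + 3*s + 2) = (s + 1)*(s + 3)*(s + 2)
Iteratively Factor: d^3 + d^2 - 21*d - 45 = (d + 3)*(d^2 - 2*d - 15) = (d - 5)*(d + 3)*(d + 3)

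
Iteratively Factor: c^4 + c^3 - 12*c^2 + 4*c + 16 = (c - 2)*(c^3 + 3*c^2 - 6*c - 8) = (c - 2)*(c + 1)*(c^2 + 2*c - 8) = (c - 2)*(c + 1)*(c + 4)*(c - 2)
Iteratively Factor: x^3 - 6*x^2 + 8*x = (x)*(x^2 - 6*x + 8) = x*(x - 4)*(x - 2)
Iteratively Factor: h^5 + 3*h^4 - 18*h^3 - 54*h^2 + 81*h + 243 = (h - 3)*(h^4 + 6*h^3 - 54*h - 81) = (h - 3)*(h + 3)*(h^3 + 3*h^2 - 9*h - 27) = (h - 3)*(h + 3)^2*(h^2 - 9) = (h - 3)^2*(h + 3)^2*(h + 3)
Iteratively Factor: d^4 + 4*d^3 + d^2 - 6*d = (d + 3)*(d^3 + d^2 - 2*d) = d*(d + 3)*(d^2 + d - 2) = d*(d + 2)*(d + 3)*(d - 1)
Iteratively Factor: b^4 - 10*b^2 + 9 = (b - 1)*(b^3 + b^2 - 9*b - 9) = (b - 1)*(b + 3)*(b^2 - 2*b - 3) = (b - 3)*(b - 1)*(b + 3)*(b + 1)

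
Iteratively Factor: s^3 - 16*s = (s + 4)*(s^2 - 4*s) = s*(s + 4)*(s - 4)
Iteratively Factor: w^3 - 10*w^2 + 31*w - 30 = (w - 2)*(w^2 - 8*w + 15) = (w - 3)*(w - 2)*(w - 5)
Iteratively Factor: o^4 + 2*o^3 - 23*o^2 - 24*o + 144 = (o - 3)*(o^3 + 5*o^2 - 8*o - 48) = (o - 3)*(o + 4)*(o^2 + o - 12) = (o - 3)^2*(o + 4)*(o + 4)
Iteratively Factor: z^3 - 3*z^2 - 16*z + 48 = (z - 4)*(z^2 + z - 12) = (z - 4)*(z + 4)*(z - 3)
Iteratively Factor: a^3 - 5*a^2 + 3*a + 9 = (a + 1)*(a^2 - 6*a + 9) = (a - 3)*(a + 1)*(a - 3)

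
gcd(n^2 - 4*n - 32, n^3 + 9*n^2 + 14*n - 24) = n + 4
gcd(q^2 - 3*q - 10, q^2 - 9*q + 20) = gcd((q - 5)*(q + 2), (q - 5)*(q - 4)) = q - 5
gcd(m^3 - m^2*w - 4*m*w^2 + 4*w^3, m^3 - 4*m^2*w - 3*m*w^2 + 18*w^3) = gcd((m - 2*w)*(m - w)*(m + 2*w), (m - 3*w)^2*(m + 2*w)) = m + 2*w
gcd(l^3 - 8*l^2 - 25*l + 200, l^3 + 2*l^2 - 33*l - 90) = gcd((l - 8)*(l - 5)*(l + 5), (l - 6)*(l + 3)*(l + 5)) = l + 5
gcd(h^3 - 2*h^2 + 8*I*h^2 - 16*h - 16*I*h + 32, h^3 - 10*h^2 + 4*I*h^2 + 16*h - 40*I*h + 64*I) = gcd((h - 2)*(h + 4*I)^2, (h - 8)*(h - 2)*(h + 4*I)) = h^2 + h*(-2 + 4*I) - 8*I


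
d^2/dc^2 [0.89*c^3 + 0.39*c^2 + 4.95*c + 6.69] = 5.34*c + 0.78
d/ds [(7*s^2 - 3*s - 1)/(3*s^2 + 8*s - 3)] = (65*s^2 - 36*s + 17)/(9*s^4 + 48*s^3 + 46*s^2 - 48*s + 9)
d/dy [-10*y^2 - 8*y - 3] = -20*y - 8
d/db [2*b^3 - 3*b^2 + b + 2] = 6*b^2 - 6*b + 1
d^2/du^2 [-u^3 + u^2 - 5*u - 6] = 2 - 6*u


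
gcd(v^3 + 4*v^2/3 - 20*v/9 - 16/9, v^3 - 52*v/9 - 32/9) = v^2 + 8*v/3 + 4/3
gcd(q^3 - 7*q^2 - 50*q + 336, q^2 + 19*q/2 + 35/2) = q + 7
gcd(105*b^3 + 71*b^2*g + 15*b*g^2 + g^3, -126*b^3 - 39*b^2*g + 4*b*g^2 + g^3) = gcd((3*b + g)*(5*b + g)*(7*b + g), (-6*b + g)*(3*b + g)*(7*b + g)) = 21*b^2 + 10*b*g + g^2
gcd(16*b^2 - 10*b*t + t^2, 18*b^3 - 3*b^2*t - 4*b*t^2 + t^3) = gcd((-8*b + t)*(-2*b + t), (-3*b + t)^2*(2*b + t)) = 1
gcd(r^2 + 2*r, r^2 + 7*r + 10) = r + 2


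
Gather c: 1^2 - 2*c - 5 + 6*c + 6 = 4*c + 2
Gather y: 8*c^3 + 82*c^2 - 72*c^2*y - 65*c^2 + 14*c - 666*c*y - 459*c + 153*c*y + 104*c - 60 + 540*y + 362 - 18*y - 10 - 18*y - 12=8*c^3 + 17*c^2 - 341*c + y*(-72*c^2 - 513*c + 504) + 280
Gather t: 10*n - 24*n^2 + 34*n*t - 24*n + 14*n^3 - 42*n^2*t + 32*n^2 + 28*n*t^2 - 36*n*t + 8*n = 14*n^3 + 8*n^2 + 28*n*t^2 - 6*n + t*(-42*n^2 - 2*n)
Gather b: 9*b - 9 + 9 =9*b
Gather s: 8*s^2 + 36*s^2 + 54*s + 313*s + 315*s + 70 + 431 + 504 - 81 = 44*s^2 + 682*s + 924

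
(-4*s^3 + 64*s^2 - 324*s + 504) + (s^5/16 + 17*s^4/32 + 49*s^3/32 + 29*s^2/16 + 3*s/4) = s^5/16 + 17*s^4/32 - 79*s^3/32 + 1053*s^2/16 - 1293*s/4 + 504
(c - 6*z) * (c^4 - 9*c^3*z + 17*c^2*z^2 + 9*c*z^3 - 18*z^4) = c^5 - 15*c^4*z + 71*c^3*z^2 - 93*c^2*z^3 - 72*c*z^4 + 108*z^5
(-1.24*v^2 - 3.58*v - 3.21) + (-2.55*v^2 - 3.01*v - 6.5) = -3.79*v^2 - 6.59*v - 9.71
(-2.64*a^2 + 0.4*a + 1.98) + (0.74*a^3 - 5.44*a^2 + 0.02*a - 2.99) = 0.74*a^3 - 8.08*a^2 + 0.42*a - 1.01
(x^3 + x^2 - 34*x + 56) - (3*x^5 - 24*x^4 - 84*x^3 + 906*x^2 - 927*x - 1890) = -3*x^5 + 24*x^4 + 85*x^3 - 905*x^2 + 893*x + 1946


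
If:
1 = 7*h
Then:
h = 1/7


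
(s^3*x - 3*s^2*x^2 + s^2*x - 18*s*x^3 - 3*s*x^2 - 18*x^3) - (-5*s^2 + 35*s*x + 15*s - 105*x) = s^3*x - 3*s^2*x^2 + s^2*x + 5*s^2 - 18*s*x^3 - 3*s*x^2 - 35*s*x - 15*s - 18*x^3 + 105*x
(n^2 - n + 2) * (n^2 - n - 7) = n^4 - 2*n^3 - 4*n^2 + 5*n - 14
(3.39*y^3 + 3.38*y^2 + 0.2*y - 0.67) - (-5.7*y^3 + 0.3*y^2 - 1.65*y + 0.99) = 9.09*y^3 + 3.08*y^2 + 1.85*y - 1.66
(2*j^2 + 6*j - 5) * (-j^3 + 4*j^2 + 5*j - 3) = -2*j^5 + 2*j^4 + 39*j^3 + 4*j^2 - 43*j + 15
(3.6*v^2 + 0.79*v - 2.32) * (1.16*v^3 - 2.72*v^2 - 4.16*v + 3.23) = 4.176*v^5 - 8.8756*v^4 - 19.816*v^3 + 14.652*v^2 + 12.2029*v - 7.4936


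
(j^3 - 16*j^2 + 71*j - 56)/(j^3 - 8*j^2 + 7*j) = (j - 8)/j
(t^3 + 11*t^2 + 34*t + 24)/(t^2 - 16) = (t^2 + 7*t + 6)/(t - 4)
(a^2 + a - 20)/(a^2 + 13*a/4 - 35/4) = 4*(a - 4)/(4*a - 7)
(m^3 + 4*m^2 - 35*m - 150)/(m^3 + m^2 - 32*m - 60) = (m + 5)/(m + 2)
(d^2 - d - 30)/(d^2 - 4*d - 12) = (d + 5)/(d + 2)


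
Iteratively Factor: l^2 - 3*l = (l - 3)*(l)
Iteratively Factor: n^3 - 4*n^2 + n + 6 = (n - 2)*(n^2 - 2*n - 3) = (n - 3)*(n - 2)*(n + 1)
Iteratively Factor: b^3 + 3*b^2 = (b)*(b^2 + 3*b) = b^2*(b + 3)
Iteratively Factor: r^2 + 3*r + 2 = (r + 2)*(r + 1)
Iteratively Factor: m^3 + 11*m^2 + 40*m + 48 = (m + 4)*(m^2 + 7*m + 12) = (m + 4)^2*(m + 3)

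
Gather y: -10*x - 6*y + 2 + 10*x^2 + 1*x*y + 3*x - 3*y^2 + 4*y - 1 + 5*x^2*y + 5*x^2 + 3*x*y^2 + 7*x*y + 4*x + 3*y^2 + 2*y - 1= 15*x^2 + 3*x*y^2 - 3*x + y*(5*x^2 + 8*x)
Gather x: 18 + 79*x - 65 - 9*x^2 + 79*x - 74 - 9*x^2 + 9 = -18*x^2 + 158*x - 112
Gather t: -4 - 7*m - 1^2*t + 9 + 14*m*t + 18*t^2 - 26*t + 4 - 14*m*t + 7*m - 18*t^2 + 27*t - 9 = 0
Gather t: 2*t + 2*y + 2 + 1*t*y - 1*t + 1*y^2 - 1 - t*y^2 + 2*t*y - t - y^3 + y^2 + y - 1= t*(-y^2 + 3*y) - y^3 + 2*y^2 + 3*y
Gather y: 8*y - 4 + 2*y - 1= 10*y - 5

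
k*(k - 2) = k^2 - 2*k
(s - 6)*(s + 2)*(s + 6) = s^3 + 2*s^2 - 36*s - 72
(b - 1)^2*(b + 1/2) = b^3 - 3*b^2/2 + 1/2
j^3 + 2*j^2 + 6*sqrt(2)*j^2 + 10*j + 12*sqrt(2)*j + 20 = (j + 2)*(j + sqrt(2))*(j + 5*sqrt(2))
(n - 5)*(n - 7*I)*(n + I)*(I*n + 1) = I*n^4 + 7*n^3 - 5*I*n^3 - 35*n^2 + I*n^2 + 7*n - 5*I*n - 35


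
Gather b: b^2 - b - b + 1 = b^2 - 2*b + 1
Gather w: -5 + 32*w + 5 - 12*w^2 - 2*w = -12*w^2 + 30*w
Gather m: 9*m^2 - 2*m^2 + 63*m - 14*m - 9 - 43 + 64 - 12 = 7*m^2 + 49*m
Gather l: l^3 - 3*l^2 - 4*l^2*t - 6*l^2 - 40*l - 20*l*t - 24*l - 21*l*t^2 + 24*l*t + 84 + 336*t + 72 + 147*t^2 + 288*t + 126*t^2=l^3 + l^2*(-4*t - 9) + l*(-21*t^2 + 4*t - 64) + 273*t^2 + 624*t + 156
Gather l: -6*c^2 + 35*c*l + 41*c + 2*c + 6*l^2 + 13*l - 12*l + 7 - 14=-6*c^2 + 43*c + 6*l^2 + l*(35*c + 1) - 7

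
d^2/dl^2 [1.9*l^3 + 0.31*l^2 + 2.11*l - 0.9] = 11.4*l + 0.62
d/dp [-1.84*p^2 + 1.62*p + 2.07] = 1.62 - 3.68*p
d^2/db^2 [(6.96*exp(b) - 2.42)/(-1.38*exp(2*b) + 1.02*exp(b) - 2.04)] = (-13.254624*exp(4*b) + 8.63769600000001*exp(3*b) + 107.343576*exp(2*b) - 39.215736*exp(b) - 23.9292)*exp(b)/(2.628072*exp(6*b) - 5.827464*exp(5*b) + 15.962184*exp(4*b) - 18.290232*exp(3*b) + 23.596272*exp(2*b) - 12.734496*exp(b) + 8.489664)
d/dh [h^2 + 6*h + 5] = 2*h + 6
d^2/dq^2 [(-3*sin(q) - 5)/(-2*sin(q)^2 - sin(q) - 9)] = (-12*sin(q)^5 - 74*sin(q)^4 + 318*sin(q)^3 + 502*sin(q)^2 - 462*sin(q) - 224)/(sin(q) - cos(2*q) + 10)^3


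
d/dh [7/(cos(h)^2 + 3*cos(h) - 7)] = 7*(2*cos(h) + 3)*sin(h)/(cos(h)^2 + 3*cos(h) - 7)^2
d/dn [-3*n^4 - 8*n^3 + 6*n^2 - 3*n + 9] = -12*n^3 - 24*n^2 + 12*n - 3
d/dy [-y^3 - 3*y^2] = 3*y*(-y - 2)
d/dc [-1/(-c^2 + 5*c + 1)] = (5 - 2*c)/(-c^2 + 5*c + 1)^2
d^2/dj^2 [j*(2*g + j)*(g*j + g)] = 2*g*(2*g + 3*j + 1)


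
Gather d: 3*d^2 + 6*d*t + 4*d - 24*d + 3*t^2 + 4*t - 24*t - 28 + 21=3*d^2 + d*(6*t - 20) + 3*t^2 - 20*t - 7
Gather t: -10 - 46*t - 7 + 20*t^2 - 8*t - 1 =20*t^2 - 54*t - 18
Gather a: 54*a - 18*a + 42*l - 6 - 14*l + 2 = 36*a + 28*l - 4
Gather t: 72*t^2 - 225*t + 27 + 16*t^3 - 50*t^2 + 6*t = 16*t^3 + 22*t^2 - 219*t + 27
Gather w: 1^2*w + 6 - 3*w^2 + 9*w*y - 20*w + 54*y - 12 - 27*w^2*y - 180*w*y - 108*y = w^2*(-27*y - 3) + w*(-171*y - 19) - 54*y - 6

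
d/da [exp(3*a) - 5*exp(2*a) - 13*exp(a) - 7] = (3*exp(2*a) - 10*exp(a) - 13)*exp(a)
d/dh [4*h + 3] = 4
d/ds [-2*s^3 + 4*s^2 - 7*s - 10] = -6*s^2 + 8*s - 7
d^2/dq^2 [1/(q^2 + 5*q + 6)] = 2*(-q^2 - 5*q + (2*q + 5)^2 - 6)/(q^2 + 5*q + 6)^3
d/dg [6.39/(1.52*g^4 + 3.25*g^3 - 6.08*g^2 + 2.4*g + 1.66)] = (-38.8512*g^3 - 62.3025*g^2 + 77.7024*g - 15.336)/(1.52*g^4 + 3.25*g^3 - 6.08*g^2 + 2.4*g + 1.66)^2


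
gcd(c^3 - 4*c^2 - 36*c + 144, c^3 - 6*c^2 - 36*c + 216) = c^2 - 36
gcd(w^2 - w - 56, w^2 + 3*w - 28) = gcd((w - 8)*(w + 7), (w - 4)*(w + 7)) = w + 7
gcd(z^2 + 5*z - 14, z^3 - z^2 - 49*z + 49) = z + 7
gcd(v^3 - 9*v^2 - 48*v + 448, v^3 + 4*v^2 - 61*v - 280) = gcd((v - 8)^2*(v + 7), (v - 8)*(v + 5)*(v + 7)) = v^2 - v - 56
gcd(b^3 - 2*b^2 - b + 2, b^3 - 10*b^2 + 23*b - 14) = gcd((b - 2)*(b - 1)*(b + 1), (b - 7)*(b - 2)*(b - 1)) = b^2 - 3*b + 2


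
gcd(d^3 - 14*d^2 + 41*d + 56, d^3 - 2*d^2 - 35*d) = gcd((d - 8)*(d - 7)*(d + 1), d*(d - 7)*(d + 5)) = d - 7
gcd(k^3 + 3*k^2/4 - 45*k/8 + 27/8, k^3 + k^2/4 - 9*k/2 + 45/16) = k^2 - 9*k/4 + 9/8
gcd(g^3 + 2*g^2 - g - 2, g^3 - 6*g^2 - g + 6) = g^2 - 1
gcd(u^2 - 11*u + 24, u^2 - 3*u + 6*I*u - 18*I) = u - 3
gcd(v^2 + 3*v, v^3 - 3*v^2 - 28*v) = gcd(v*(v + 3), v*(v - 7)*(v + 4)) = v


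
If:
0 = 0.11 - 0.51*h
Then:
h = 0.22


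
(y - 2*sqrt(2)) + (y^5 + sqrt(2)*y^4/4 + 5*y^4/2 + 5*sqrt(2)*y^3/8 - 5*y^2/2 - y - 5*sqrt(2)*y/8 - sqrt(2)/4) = y^5 + sqrt(2)*y^4/4 + 5*y^4/2 + 5*sqrt(2)*y^3/8 - 5*y^2/2 - 5*sqrt(2)*y/8 - 9*sqrt(2)/4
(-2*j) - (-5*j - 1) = 3*j + 1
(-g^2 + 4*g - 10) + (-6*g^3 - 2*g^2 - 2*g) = -6*g^3 - 3*g^2 + 2*g - 10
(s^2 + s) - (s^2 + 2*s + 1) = -s - 1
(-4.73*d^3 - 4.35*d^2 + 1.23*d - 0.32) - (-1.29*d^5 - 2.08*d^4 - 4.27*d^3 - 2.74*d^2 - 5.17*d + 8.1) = 1.29*d^5 + 2.08*d^4 - 0.460000000000001*d^3 - 1.61*d^2 + 6.4*d - 8.42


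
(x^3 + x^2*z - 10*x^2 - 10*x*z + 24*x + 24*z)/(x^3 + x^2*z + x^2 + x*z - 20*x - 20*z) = (x - 6)/(x + 5)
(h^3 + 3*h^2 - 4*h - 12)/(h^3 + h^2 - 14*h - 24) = (h - 2)/(h - 4)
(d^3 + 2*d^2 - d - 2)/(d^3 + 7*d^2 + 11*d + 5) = (d^2 + d - 2)/(d^2 + 6*d + 5)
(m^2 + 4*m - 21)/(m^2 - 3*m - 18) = (-m^2 - 4*m + 21)/(-m^2 + 3*m + 18)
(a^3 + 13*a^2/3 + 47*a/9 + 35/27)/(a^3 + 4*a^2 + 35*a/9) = (a + 1/3)/a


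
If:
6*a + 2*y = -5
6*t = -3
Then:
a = -y/3 - 5/6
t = -1/2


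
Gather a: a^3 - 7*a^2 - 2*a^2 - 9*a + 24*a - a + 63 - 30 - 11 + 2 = a^3 - 9*a^2 + 14*a + 24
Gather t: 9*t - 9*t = 0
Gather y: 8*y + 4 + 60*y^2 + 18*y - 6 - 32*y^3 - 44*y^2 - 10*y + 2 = -32*y^3 + 16*y^2 + 16*y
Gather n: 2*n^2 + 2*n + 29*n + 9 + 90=2*n^2 + 31*n + 99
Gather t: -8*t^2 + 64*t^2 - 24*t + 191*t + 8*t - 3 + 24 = 56*t^2 + 175*t + 21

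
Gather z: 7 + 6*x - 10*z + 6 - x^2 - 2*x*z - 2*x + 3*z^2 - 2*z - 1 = -x^2 + 4*x + 3*z^2 + z*(-2*x - 12) + 12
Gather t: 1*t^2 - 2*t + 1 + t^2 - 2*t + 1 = 2*t^2 - 4*t + 2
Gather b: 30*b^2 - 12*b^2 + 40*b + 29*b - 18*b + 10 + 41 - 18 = 18*b^2 + 51*b + 33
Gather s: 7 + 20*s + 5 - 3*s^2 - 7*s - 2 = -3*s^2 + 13*s + 10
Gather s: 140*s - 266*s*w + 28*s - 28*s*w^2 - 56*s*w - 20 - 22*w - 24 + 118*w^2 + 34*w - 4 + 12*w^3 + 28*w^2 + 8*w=s*(-28*w^2 - 322*w + 168) + 12*w^3 + 146*w^2 + 20*w - 48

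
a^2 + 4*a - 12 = (a - 2)*(a + 6)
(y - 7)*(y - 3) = y^2 - 10*y + 21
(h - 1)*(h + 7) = h^2 + 6*h - 7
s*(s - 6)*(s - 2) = s^3 - 8*s^2 + 12*s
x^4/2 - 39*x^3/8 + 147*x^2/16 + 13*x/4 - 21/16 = (x/2 + 1/4)*(x - 7)*(x - 3)*(x - 1/4)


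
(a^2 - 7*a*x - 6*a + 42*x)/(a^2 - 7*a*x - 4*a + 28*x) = (a - 6)/(a - 4)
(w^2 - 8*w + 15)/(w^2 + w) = (w^2 - 8*w + 15)/(w*(w + 1))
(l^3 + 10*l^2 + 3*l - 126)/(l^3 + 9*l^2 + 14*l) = (l^2 + 3*l - 18)/(l*(l + 2))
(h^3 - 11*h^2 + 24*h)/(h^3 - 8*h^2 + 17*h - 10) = h*(h^2 - 11*h + 24)/(h^3 - 8*h^2 + 17*h - 10)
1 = 1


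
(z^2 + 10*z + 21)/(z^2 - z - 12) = (z + 7)/(z - 4)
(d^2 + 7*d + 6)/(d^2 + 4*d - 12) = (d + 1)/(d - 2)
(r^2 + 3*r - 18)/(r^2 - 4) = (r^2 + 3*r - 18)/(r^2 - 4)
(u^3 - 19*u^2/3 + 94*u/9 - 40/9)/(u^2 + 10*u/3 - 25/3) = (3*u^2 - 14*u + 8)/(3*(u + 5))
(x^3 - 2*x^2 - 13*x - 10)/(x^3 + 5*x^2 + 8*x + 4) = (x - 5)/(x + 2)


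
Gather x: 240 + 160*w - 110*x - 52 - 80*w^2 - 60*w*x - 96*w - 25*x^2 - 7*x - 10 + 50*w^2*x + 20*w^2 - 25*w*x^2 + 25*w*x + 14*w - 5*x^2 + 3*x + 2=-60*w^2 + 78*w + x^2*(-25*w - 30) + x*(50*w^2 - 35*w - 114) + 180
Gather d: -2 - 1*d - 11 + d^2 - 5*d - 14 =d^2 - 6*d - 27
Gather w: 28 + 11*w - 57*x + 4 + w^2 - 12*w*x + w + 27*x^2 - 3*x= w^2 + w*(12 - 12*x) + 27*x^2 - 60*x + 32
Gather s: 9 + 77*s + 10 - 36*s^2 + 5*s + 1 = -36*s^2 + 82*s + 20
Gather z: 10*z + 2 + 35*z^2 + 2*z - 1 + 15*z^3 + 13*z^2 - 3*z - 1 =15*z^3 + 48*z^2 + 9*z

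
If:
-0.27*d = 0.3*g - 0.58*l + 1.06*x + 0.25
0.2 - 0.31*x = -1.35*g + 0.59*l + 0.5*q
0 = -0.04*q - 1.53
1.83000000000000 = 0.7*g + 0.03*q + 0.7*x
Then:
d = 85.6162227602906 - 8.85875706214689*x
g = 4.25357142857143 - x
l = 42.486985472155 - 2.8135593220339*x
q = -38.25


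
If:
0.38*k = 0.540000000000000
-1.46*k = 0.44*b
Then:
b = -4.72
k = 1.42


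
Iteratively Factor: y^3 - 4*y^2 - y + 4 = (y + 1)*(y^2 - 5*y + 4) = (y - 4)*(y + 1)*(y - 1)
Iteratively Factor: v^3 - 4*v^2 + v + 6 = (v + 1)*(v^2 - 5*v + 6) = (v - 2)*(v + 1)*(v - 3)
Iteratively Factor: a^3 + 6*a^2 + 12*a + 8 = (a + 2)*(a^2 + 4*a + 4) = (a + 2)^2*(a + 2)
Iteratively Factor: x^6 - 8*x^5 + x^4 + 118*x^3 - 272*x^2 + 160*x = (x - 2)*(x^5 - 6*x^4 - 11*x^3 + 96*x^2 - 80*x) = (x - 4)*(x - 2)*(x^4 - 2*x^3 - 19*x^2 + 20*x) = x*(x - 4)*(x - 2)*(x^3 - 2*x^2 - 19*x + 20) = x*(x - 4)*(x - 2)*(x + 4)*(x^2 - 6*x + 5) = x*(x - 4)*(x - 2)*(x - 1)*(x + 4)*(x - 5)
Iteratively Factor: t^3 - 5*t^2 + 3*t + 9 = (t - 3)*(t^2 - 2*t - 3) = (t - 3)*(t + 1)*(t - 3)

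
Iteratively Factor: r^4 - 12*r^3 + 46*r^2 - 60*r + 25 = (r - 5)*(r^3 - 7*r^2 + 11*r - 5) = (r - 5)*(r - 1)*(r^2 - 6*r + 5) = (r - 5)*(r - 1)^2*(r - 5)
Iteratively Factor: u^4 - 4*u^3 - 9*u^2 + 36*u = (u)*(u^3 - 4*u^2 - 9*u + 36) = u*(u + 3)*(u^2 - 7*u + 12) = u*(u - 3)*(u + 3)*(u - 4)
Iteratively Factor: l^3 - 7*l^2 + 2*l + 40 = (l - 4)*(l^2 - 3*l - 10) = (l - 4)*(l + 2)*(l - 5)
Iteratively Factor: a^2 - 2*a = (a)*(a - 2)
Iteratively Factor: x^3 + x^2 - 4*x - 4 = (x - 2)*(x^2 + 3*x + 2) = (x - 2)*(x + 2)*(x + 1)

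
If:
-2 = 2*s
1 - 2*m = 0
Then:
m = 1/2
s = -1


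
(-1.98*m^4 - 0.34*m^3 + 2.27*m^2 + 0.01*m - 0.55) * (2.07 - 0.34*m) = 0.6732*m^5 - 3.983*m^4 - 1.4756*m^3 + 4.6955*m^2 + 0.2077*m - 1.1385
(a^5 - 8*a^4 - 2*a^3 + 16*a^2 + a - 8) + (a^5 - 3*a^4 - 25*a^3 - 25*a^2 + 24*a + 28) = 2*a^5 - 11*a^4 - 27*a^3 - 9*a^2 + 25*a + 20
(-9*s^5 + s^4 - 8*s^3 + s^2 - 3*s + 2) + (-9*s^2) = -9*s^5 + s^4 - 8*s^3 - 8*s^2 - 3*s + 2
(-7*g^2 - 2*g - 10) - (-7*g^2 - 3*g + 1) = g - 11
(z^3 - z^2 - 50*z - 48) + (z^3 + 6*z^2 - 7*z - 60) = 2*z^3 + 5*z^2 - 57*z - 108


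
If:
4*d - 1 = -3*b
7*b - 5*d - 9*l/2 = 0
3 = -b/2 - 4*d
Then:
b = 8/5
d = -19/20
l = 319/90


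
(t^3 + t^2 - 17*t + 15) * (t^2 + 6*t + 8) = t^5 + 7*t^4 - 3*t^3 - 79*t^2 - 46*t + 120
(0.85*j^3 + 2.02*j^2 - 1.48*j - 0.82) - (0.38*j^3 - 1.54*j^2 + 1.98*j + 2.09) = 0.47*j^3 + 3.56*j^2 - 3.46*j - 2.91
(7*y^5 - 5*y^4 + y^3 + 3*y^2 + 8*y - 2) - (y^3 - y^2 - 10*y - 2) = 7*y^5 - 5*y^4 + 4*y^2 + 18*y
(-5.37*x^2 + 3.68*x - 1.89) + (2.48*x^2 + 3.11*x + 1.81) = -2.89*x^2 + 6.79*x - 0.0799999999999998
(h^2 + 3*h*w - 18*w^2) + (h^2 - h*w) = 2*h^2 + 2*h*w - 18*w^2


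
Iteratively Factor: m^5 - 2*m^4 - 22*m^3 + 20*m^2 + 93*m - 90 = (m - 5)*(m^4 + 3*m^3 - 7*m^2 - 15*m + 18) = (m - 5)*(m + 3)*(m^3 - 7*m + 6) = (m - 5)*(m - 1)*(m + 3)*(m^2 + m - 6) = (m - 5)*(m - 2)*(m - 1)*(m + 3)*(m + 3)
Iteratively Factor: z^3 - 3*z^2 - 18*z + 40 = (z + 4)*(z^2 - 7*z + 10) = (z - 2)*(z + 4)*(z - 5)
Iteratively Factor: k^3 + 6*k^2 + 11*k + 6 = (k + 1)*(k^2 + 5*k + 6) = (k + 1)*(k + 3)*(k + 2)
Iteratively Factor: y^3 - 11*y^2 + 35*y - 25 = (y - 1)*(y^2 - 10*y + 25) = (y - 5)*(y - 1)*(y - 5)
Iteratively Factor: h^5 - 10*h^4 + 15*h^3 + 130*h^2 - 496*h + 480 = (h - 5)*(h^4 - 5*h^3 - 10*h^2 + 80*h - 96) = (h - 5)*(h - 4)*(h^3 - h^2 - 14*h + 24) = (h - 5)*(h - 4)*(h + 4)*(h^2 - 5*h + 6) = (h - 5)*(h - 4)*(h - 2)*(h + 4)*(h - 3)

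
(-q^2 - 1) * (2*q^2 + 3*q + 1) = -2*q^4 - 3*q^3 - 3*q^2 - 3*q - 1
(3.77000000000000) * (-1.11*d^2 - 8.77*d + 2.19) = -4.1847*d^2 - 33.0629*d + 8.2563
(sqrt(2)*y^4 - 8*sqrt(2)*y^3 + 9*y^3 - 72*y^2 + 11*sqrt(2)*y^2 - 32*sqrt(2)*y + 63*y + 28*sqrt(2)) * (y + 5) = sqrt(2)*y^5 - 3*sqrt(2)*y^4 + 9*y^4 - 29*sqrt(2)*y^3 - 27*y^3 - 297*y^2 + 23*sqrt(2)*y^2 - 132*sqrt(2)*y + 315*y + 140*sqrt(2)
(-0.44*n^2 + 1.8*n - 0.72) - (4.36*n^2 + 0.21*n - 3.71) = -4.8*n^2 + 1.59*n + 2.99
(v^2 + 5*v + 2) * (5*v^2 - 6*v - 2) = 5*v^4 + 19*v^3 - 22*v^2 - 22*v - 4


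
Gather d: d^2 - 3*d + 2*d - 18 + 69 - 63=d^2 - d - 12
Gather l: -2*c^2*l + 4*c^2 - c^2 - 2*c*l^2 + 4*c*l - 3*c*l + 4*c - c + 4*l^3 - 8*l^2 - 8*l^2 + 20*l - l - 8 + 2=3*c^2 + 3*c + 4*l^3 + l^2*(-2*c - 16) + l*(-2*c^2 + c + 19) - 6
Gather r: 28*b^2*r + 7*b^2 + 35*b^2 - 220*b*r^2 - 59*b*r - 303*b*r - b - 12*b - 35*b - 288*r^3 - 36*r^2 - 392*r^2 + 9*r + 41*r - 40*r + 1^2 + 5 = 42*b^2 - 48*b - 288*r^3 + r^2*(-220*b - 428) + r*(28*b^2 - 362*b + 10) + 6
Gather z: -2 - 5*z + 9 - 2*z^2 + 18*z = -2*z^2 + 13*z + 7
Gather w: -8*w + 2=2 - 8*w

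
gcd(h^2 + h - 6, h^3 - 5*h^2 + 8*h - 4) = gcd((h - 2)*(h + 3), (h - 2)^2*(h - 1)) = h - 2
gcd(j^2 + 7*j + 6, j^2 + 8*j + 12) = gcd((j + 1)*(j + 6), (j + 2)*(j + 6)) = j + 6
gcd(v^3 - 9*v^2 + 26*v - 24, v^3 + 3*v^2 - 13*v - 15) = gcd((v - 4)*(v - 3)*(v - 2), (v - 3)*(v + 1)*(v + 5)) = v - 3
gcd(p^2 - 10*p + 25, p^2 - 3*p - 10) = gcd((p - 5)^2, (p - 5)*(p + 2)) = p - 5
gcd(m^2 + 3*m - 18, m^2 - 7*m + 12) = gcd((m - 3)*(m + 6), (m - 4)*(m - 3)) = m - 3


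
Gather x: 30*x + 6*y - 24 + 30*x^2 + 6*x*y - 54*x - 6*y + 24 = 30*x^2 + x*(6*y - 24)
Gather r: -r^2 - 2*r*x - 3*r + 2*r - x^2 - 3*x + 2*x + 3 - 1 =-r^2 + r*(-2*x - 1) - x^2 - x + 2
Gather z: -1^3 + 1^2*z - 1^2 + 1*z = 2*z - 2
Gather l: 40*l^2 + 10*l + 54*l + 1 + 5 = 40*l^2 + 64*l + 6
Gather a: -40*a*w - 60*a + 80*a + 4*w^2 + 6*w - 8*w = a*(20 - 40*w) + 4*w^2 - 2*w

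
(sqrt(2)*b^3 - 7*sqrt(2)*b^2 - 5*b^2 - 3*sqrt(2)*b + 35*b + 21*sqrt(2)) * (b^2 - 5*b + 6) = sqrt(2)*b^5 - 12*sqrt(2)*b^4 - 5*b^4 + 38*sqrt(2)*b^3 + 60*b^3 - 205*b^2 - 6*sqrt(2)*b^2 - 123*sqrt(2)*b + 210*b + 126*sqrt(2)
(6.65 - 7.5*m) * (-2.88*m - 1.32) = 21.6*m^2 - 9.252*m - 8.778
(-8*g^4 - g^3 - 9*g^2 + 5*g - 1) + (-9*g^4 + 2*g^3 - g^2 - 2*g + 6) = -17*g^4 + g^3 - 10*g^2 + 3*g + 5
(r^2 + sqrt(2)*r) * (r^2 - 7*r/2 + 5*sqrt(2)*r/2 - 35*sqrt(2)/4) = r^4 - 7*r^3/2 + 7*sqrt(2)*r^3/2 - 49*sqrt(2)*r^2/4 + 5*r^2 - 35*r/2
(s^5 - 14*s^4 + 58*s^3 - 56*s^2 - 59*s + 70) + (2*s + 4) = s^5 - 14*s^4 + 58*s^3 - 56*s^2 - 57*s + 74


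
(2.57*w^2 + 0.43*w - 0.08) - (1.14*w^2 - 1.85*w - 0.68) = 1.43*w^2 + 2.28*w + 0.6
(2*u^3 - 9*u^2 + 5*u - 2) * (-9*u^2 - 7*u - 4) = -18*u^5 + 67*u^4 + 10*u^3 + 19*u^2 - 6*u + 8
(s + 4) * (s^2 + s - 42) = s^3 + 5*s^2 - 38*s - 168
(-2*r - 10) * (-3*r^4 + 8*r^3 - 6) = 6*r^5 + 14*r^4 - 80*r^3 + 12*r + 60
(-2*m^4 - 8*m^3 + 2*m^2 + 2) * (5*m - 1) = -10*m^5 - 38*m^4 + 18*m^3 - 2*m^2 + 10*m - 2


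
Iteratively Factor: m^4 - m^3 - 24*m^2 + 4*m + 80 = (m + 4)*(m^3 - 5*m^2 - 4*m + 20) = (m + 2)*(m + 4)*(m^2 - 7*m + 10) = (m - 2)*(m + 2)*(m + 4)*(m - 5)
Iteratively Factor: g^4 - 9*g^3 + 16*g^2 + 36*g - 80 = (g + 2)*(g^3 - 11*g^2 + 38*g - 40) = (g - 5)*(g + 2)*(g^2 - 6*g + 8) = (g - 5)*(g - 2)*(g + 2)*(g - 4)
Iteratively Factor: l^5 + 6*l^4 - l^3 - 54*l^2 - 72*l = (l + 3)*(l^4 + 3*l^3 - 10*l^2 - 24*l) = (l + 3)*(l + 4)*(l^3 - l^2 - 6*l) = l*(l + 3)*(l + 4)*(l^2 - l - 6) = l*(l - 3)*(l + 3)*(l + 4)*(l + 2)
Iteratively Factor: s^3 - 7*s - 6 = (s + 2)*(s^2 - 2*s - 3) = (s - 3)*(s + 2)*(s + 1)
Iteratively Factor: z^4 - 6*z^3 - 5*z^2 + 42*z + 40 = (z - 4)*(z^3 - 2*z^2 - 13*z - 10) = (z - 4)*(z + 1)*(z^2 - 3*z - 10) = (z - 4)*(z + 1)*(z + 2)*(z - 5)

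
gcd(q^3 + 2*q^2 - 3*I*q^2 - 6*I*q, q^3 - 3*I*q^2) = q^2 - 3*I*q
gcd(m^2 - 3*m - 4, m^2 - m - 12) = m - 4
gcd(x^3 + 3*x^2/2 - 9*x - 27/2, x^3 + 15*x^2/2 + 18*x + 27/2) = x^2 + 9*x/2 + 9/2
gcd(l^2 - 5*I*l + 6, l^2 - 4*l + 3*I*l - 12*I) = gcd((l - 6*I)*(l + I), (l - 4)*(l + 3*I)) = 1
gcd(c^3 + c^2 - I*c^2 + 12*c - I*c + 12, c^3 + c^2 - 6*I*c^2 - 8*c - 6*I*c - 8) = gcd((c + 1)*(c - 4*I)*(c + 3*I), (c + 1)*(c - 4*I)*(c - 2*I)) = c^2 + c*(1 - 4*I) - 4*I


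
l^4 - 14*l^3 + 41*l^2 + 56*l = l*(l - 8)*(l - 7)*(l + 1)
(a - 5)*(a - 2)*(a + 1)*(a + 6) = a^4 - 33*a^2 + 28*a + 60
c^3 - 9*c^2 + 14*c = c*(c - 7)*(c - 2)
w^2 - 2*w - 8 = (w - 4)*(w + 2)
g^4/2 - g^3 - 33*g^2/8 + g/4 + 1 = (g/2 + 1)*(g - 4)*(g - 1/2)*(g + 1/2)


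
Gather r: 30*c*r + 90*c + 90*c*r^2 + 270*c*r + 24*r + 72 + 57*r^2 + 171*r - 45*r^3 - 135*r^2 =90*c - 45*r^3 + r^2*(90*c - 78) + r*(300*c + 195) + 72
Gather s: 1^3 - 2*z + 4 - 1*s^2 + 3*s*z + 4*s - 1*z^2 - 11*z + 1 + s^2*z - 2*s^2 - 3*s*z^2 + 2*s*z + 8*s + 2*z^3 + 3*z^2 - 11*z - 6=s^2*(z - 3) + s*(-3*z^2 + 5*z + 12) + 2*z^3 + 2*z^2 - 24*z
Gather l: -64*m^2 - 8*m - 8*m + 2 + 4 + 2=-64*m^2 - 16*m + 8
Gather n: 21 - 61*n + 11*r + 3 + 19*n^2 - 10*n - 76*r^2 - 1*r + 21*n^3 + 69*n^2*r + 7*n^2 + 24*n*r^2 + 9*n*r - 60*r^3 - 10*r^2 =21*n^3 + n^2*(69*r + 26) + n*(24*r^2 + 9*r - 71) - 60*r^3 - 86*r^2 + 10*r + 24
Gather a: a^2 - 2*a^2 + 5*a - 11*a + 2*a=-a^2 - 4*a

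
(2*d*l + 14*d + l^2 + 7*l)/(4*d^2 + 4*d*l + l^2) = (l + 7)/(2*d + l)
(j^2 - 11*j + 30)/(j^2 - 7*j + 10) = (j - 6)/(j - 2)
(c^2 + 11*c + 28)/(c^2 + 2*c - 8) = (c + 7)/(c - 2)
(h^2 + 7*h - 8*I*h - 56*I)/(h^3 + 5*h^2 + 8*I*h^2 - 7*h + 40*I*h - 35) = (h^2 + h*(7 - 8*I) - 56*I)/(h^3 + h^2*(5 + 8*I) + h*(-7 + 40*I) - 35)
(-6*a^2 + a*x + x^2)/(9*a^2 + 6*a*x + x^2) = (-2*a + x)/(3*a + x)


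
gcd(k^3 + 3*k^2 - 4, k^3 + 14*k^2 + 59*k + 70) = k + 2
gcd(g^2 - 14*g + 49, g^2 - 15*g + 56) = g - 7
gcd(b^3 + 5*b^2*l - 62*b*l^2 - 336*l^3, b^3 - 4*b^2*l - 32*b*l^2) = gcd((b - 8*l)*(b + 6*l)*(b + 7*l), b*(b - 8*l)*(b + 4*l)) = b - 8*l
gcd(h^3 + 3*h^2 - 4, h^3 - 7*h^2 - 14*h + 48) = 1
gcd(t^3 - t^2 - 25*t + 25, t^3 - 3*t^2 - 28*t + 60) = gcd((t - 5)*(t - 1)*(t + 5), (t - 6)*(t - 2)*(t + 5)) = t + 5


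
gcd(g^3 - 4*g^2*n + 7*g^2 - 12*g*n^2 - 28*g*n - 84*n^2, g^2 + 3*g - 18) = 1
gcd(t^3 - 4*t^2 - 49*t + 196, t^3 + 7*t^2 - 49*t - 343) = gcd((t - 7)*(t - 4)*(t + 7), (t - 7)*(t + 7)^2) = t^2 - 49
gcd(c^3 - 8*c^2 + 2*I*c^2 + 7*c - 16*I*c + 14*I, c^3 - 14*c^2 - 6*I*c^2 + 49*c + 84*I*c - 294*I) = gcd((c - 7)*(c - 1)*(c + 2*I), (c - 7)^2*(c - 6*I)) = c - 7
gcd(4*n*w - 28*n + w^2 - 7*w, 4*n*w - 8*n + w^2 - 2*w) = 4*n + w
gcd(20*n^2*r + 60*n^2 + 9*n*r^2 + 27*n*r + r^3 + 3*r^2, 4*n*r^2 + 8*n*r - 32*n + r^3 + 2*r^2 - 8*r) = 4*n + r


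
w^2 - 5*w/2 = w*(w - 5/2)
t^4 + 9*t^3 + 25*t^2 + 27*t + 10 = (t + 1)^2*(t + 2)*(t + 5)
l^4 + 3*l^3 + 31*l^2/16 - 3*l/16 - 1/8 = (l - 1/4)*(l + 1/4)*(l + 1)*(l + 2)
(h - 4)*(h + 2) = h^2 - 2*h - 8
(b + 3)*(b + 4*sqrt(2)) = b^2 + 3*b + 4*sqrt(2)*b + 12*sqrt(2)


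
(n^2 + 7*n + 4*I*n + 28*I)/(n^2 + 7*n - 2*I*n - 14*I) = (n + 4*I)/(n - 2*I)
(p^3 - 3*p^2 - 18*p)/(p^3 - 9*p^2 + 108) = p/(p - 6)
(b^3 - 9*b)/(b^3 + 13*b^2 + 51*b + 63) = b*(b - 3)/(b^2 + 10*b + 21)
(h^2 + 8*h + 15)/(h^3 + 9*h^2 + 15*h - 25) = (h + 3)/(h^2 + 4*h - 5)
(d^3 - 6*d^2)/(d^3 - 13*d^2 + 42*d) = d/(d - 7)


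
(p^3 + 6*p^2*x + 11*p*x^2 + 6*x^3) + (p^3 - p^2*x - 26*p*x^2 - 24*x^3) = 2*p^3 + 5*p^2*x - 15*p*x^2 - 18*x^3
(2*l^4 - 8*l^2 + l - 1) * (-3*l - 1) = -6*l^5 - 2*l^4 + 24*l^3 + 5*l^2 + 2*l + 1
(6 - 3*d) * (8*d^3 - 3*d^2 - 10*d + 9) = -24*d^4 + 57*d^3 + 12*d^2 - 87*d + 54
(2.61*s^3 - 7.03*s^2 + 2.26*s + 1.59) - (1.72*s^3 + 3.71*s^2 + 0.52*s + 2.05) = 0.89*s^3 - 10.74*s^2 + 1.74*s - 0.46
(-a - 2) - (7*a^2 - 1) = -7*a^2 - a - 1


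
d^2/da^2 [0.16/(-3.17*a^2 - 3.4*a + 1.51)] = (3.215648*a^2 + 3.44896*a - 0.16*(6.34*a + 3.4)*(12.68*a + 6.8) - 1.531744)/(3.17*a^2 + 3.4*a - 1.51)^3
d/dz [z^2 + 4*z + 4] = 2*z + 4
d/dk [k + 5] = 1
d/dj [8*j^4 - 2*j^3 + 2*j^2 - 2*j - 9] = 32*j^3 - 6*j^2 + 4*j - 2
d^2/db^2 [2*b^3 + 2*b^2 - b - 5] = 12*b + 4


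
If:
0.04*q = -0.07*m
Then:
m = -0.571428571428571*q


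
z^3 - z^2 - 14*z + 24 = (z - 3)*(z - 2)*(z + 4)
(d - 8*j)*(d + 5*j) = d^2 - 3*d*j - 40*j^2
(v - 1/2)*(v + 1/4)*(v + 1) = v^3 + 3*v^2/4 - 3*v/8 - 1/8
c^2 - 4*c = c*(c - 4)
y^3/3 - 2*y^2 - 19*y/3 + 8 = (y/3 + 1)*(y - 8)*(y - 1)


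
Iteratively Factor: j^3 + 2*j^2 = (j + 2)*(j^2) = j*(j + 2)*(j)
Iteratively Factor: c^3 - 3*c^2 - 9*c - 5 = (c - 5)*(c^2 + 2*c + 1) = (c - 5)*(c + 1)*(c + 1)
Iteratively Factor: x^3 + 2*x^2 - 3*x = (x + 3)*(x^2 - x) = x*(x + 3)*(x - 1)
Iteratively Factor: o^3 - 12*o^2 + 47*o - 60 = (o - 4)*(o^2 - 8*o + 15) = (o - 4)*(o - 3)*(o - 5)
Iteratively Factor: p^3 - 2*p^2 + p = (p)*(p^2 - 2*p + 1) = p*(p - 1)*(p - 1)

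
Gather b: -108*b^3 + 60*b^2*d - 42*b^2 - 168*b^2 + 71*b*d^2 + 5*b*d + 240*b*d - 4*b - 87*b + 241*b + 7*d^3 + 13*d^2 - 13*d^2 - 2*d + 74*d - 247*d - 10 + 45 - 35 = -108*b^3 + b^2*(60*d - 210) + b*(71*d^2 + 245*d + 150) + 7*d^3 - 175*d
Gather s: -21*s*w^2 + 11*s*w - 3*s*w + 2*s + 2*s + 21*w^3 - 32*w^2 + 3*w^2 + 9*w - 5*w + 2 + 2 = s*(-21*w^2 + 8*w + 4) + 21*w^3 - 29*w^2 + 4*w + 4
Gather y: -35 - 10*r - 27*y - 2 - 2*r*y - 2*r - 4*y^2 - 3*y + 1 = -12*r - 4*y^2 + y*(-2*r - 30) - 36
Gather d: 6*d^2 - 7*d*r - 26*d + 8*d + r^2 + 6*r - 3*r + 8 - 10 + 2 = 6*d^2 + d*(-7*r - 18) + r^2 + 3*r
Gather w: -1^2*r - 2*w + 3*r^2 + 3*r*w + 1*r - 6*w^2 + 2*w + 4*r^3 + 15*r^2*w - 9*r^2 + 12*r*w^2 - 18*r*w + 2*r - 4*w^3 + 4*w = 4*r^3 - 6*r^2 + 2*r - 4*w^3 + w^2*(12*r - 6) + w*(15*r^2 - 15*r + 4)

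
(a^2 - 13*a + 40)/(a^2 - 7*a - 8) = (a - 5)/(a + 1)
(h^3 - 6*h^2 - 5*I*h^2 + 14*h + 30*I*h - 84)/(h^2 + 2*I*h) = h - 6 - 7*I + 42*I/h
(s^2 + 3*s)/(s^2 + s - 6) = s/(s - 2)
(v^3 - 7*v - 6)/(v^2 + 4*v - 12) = (v^3 - 7*v - 6)/(v^2 + 4*v - 12)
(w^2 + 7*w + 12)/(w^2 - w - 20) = (w + 3)/(w - 5)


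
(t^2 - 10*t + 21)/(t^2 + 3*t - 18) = (t - 7)/(t + 6)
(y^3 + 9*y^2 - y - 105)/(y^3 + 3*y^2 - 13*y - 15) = (y + 7)/(y + 1)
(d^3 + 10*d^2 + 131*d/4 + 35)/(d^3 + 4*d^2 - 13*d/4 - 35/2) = (d + 4)/(d - 2)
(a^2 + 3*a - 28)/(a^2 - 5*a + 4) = (a + 7)/(a - 1)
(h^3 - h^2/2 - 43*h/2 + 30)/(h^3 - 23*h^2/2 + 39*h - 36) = (h + 5)/(h - 6)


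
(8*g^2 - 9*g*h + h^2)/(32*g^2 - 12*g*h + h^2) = (g - h)/(4*g - h)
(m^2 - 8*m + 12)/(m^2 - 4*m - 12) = (m - 2)/(m + 2)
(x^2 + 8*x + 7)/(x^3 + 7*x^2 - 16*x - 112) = (x + 1)/(x^2 - 16)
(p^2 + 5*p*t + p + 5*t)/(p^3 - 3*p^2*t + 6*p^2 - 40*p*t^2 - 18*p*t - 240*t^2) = (p + 1)/(p^2 - 8*p*t + 6*p - 48*t)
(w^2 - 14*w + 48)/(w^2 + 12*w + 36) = (w^2 - 14*w + 48)/(w^2 + 12*w + 36)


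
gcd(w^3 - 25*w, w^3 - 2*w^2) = w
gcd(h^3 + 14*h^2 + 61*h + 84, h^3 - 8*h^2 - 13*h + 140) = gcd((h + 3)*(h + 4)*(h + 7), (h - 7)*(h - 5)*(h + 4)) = h + 4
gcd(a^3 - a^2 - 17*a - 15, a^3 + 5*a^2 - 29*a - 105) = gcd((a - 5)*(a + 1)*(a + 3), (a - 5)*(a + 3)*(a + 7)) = a^2 - 2*a - 15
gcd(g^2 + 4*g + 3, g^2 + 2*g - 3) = g + 3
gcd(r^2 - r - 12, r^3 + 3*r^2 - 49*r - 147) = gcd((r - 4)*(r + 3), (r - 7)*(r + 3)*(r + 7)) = r + 3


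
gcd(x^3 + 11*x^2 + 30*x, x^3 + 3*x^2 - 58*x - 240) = x^2 + 11*x + 30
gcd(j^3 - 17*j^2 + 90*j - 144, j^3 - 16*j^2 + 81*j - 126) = j^2 - 9*j + 18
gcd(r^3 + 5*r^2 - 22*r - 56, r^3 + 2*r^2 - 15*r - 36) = r - 4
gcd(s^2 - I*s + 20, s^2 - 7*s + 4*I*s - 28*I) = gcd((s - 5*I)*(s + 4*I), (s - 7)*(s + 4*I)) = s + 4*I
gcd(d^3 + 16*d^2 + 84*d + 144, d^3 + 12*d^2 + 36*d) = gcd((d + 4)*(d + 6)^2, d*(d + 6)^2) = d^2 + 12*d + 36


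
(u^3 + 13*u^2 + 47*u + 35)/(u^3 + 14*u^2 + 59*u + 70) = (u + 1)/(u + 2)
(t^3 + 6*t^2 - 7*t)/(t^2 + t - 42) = t*(t - 1)/(t - 6)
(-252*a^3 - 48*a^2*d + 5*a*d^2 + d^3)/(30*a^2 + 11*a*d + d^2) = (-42*a^2 - a*d + d^2)/(5*a + d)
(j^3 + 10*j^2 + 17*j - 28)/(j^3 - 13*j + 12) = (j + 7)/(j - 3)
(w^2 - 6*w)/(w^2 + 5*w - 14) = w*(w - 6)/(w^2 + 5*w - 14)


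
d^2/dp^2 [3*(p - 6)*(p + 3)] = 6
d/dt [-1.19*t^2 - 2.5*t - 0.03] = -2.38*t - 2.5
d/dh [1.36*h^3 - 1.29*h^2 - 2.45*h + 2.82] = 4.08*h^2 - 2.58*h - 2.45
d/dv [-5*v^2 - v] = -10*v - 1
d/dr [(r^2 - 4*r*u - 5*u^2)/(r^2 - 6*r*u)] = 2*u*(-r^2 + 5*r*u - 15*u^2)/(r^2*(r^2 - 12*r*u + 36*u^2))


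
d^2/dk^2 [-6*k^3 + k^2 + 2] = 2 - 36*k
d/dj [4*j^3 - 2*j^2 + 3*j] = 12*j^2 - 4*j + 3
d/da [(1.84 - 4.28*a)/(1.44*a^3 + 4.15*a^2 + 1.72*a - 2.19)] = (12.3264*a^3 + 9.8132*a^2 - 15.272*a + 6.2084)/(2.0736*a^6 + 11.952*a^5 + 22.1761*a^4 + 7.9688*a^3 - 15.2186*a^2 - 7.5336*a + 4.7961)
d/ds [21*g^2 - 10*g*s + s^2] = -10*g + 2*s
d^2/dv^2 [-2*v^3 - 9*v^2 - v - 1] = -12*v - 18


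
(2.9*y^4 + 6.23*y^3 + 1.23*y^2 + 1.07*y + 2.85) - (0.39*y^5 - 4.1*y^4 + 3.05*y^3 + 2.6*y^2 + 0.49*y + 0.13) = -0.39*y^5 + 7.0*y^4 + 3.18*y^3 - 1.37*y^2 + 0.58*y + 2.72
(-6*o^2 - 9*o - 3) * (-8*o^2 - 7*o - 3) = 48*o^4 + 114*o^3 + 105*o^2 + 48*o + 9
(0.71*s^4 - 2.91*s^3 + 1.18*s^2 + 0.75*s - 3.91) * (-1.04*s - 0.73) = -0.7384*s^5 + 2.5081*s^4 + 0.8971*s^3 - 1.6414*s^2 + 3.5189*s + 2.8543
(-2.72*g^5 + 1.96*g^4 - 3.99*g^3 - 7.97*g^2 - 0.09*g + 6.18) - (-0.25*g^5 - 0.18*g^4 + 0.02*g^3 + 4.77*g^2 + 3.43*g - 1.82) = -2.47*g^5 + 2.14*g^4 - 4.01*g^3 - 12.74*g^2 - 3.52*g + 8.0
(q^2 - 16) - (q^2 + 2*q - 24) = 8 - 2*q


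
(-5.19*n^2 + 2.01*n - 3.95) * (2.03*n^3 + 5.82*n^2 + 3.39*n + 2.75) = -10.5357*n^5 - 26.1255*n^4 - 13.9144*n^3 - 30.4476*n^2 - 7.863*n - 10.8625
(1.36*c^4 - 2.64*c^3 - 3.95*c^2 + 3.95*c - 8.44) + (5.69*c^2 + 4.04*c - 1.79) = 1.36*c^4 - 2.64*c^3 + 1.74*c^2 + 7.99*c - 10.23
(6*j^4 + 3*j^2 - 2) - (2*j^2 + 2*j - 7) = 6*j^4 + j^2 - 2*j + 5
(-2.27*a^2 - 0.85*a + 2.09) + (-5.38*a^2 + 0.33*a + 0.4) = -7.65*a^2 - 0.52*a + 2.49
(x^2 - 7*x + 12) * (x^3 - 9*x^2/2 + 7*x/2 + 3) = x^5 - 23*x^4/2 + 47*x^3 - 151*x^2/2 + 21*x + 36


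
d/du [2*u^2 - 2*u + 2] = 4*u - 2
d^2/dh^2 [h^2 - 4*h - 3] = 2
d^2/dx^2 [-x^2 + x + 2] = -2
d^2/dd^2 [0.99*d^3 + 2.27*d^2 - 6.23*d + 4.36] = 5.94*d + 4.54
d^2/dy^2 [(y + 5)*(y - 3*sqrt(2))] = 2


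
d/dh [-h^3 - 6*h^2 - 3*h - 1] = -3*h^2 - 12*h - 3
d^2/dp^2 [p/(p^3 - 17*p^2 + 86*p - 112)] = 2*(p*(3*p^2 - 34*p + 86)^2 + (-3*p^2 - p*(3*p - 17) + 34*p - 86)*(p^3 - 17*p^2 + 86*p - 112))/(p^3 - 17*p^2 + 86*p - 112)^3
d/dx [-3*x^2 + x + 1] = 1 - 6*x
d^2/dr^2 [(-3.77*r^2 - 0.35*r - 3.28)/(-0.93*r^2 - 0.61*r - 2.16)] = (3.5527136788005e-15*r^4 - 3.672012*r^3 - 28.417824*r^2 + 6.945984*r + 23.519552)/(0.804357*r^6 + 1.582767*r^5 + 6.642711*r^4 + 7.579189*r^3 + 15.428232*r^2 + 8.538048*r + 10.077696)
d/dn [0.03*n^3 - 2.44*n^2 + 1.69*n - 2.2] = 0.09*n^2 - 4.88*n + 1.69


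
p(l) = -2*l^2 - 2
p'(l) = -4*l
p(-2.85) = -18.24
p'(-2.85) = 11.40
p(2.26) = -12.22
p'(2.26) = -9.04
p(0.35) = -2.24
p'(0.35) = -1.40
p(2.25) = -12.12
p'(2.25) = -9.00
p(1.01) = -4.04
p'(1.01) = -4.04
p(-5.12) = -54.43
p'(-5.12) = 20.48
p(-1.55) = -6.80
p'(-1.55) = 6.20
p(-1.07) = -4.29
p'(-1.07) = 4.28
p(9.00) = -164.00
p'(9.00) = -36.00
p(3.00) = -20.00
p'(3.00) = -12.00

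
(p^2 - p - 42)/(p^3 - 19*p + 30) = (p^2 - p - 42)/(p^3 - 19*p + 30)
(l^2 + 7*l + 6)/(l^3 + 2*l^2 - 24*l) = (l + 1)/(l*(l - 4))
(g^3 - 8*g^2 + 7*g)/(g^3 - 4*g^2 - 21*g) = (g - 1)/(g + 3)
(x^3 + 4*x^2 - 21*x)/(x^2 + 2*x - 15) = x*(x + 7)/(x + 5)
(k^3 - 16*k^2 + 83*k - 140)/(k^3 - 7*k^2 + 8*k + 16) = (k^2 - 12*k + 35)/(k^2 - 3*k - 4)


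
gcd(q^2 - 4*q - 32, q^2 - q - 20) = q + 4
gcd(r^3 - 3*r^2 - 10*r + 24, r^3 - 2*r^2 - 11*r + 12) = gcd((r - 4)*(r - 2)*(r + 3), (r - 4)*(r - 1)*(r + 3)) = r^2 - r - 12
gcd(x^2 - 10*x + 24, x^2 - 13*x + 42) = x - 6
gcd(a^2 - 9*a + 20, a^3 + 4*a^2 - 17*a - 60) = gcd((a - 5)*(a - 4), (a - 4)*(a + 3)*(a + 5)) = a - 4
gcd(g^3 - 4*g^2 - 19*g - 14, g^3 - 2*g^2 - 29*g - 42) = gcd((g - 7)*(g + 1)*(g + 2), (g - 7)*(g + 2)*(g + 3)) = g^2 - 5*g - 14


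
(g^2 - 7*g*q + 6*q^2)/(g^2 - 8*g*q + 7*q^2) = (-g + 6*q)/(-g + 7*q)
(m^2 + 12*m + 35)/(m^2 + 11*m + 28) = (m + 5)/(m + 4)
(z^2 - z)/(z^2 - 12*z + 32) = z*(z - 1)/(z^2 - 12*z + 32)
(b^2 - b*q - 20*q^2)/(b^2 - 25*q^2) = (b + 4*q)/(b + 5*q)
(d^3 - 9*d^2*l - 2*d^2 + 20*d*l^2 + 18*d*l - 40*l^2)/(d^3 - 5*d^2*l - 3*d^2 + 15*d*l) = (d^2 - 4*d*l - 2*d + 8*l)/(d*(d - 3))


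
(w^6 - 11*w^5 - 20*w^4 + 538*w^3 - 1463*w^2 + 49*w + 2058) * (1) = w^6 - 11*w^5 - 20*w^4 + 538*w^3 - 1463*w^2 + 49*w + 2058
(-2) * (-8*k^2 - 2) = 16*k^2 + 4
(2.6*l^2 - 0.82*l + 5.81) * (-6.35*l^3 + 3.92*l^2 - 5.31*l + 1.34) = -16.51*l^5 + 15.399*l^4 - 53.9139*l^3 + 30.6134*l^2 - 31.9499*l + 7.7854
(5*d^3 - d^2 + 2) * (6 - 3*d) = -15*d^4 + 33*d^3 - 6*d^2 - 6*d + 12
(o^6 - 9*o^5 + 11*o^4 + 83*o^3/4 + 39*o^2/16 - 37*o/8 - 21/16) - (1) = o^6 - 9*o^5 + 11*o^4 + 83*o^3/4 + 39*o^2/16 - 37*o/8 - 37/16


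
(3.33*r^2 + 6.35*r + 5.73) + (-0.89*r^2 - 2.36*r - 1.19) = 2.44*r^2 + 3.99*r + 4.54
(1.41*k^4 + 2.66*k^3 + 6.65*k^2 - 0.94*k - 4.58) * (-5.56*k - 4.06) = -7.8396*k^5 - 20.5142*k^4 - 47.7736*k^3 - 21.7726*k^2 + 29.2812*k + 18.5948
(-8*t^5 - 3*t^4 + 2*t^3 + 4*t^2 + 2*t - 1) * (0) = 0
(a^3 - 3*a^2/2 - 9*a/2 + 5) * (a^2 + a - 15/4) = a^5 - a^4/2 - 39*a^3/4 + 49*a^2/8 + 175*a/8 - 75/4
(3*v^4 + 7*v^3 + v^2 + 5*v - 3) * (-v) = -3*v^5 - 7*v^4 - v^3 - 5*v^2 + 3*v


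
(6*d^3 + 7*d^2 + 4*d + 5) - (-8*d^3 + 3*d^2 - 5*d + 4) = 14*d^3 + 4*d^2 + 9*d + 1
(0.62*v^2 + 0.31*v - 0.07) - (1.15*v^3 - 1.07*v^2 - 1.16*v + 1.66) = -1.15*v^3 + 1.69*v^2 + 1.47*v - 1.73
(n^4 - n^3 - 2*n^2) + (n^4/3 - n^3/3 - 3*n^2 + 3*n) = 4*n^4/3 - 4*n^3/3 - 5*n^2 + 3*n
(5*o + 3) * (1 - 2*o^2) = -10*o^3 - 6*o^2 + 5*o + 3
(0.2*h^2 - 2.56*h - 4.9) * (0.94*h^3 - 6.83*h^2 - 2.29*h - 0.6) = 0.188*h^5 - 3.7724*h^4 + 12.4208*h^3 + 39.2094*h^2 + 12.757*h + 2.94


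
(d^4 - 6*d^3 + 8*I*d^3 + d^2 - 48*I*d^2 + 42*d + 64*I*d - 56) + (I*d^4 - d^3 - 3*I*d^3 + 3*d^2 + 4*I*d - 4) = d^4 + I*d^4 - 7*d^3 + 5*I*d^3 + 4*d^2 - 48*I*d^2 + 42*d + 68*I*d - 60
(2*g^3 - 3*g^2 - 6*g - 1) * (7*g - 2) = 14*g^4 - 25*g^3 - 36*g^2 + 5*g + 2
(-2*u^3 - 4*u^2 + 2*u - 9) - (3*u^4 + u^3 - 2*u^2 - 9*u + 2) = -3*u^4 - 3*u^3 - 2*u^2 + 11*u - 11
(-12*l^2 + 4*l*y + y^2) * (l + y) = -12*l^3 - 8*l^2*y + 5*l*y^2 + y^3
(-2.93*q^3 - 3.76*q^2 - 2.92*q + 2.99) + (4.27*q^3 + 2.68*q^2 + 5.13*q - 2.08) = 1.34*q^3 - 1.08*q^2 + 2.21*q + 0.91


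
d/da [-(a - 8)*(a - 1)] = 9 - 2*a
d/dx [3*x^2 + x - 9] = 6*x + 1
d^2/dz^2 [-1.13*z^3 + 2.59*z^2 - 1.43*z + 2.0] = 5.18 - 6.78*z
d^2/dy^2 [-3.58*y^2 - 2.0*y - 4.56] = -7.16000000000000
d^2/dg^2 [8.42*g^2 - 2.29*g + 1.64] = 16.8400000000000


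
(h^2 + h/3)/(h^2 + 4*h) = (h + 1/3)/(h + 4)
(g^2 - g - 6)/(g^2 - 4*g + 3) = (g + 2)/(g - 1)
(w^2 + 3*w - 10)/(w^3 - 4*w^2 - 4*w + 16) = (w + 5)/(w^2 - 2*w - 8)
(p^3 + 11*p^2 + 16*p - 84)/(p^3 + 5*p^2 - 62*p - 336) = (p - 2)/(p - 8)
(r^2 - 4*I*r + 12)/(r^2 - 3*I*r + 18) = (r + 2*I)/(r + 3*I)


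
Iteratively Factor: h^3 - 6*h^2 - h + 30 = (h + 2)*(h^2 - 8*h + 15) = (h - 3)*(h + 2)*(h - 5)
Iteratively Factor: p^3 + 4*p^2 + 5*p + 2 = (p + 1)*(p^2 + 3*p + 2) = (p + 1)*(p + 2)*(p + 1)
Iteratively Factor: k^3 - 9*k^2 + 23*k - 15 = (k - 3)*(k^2 - 6*k + 5) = (k - 5)*(k - 3)*(k - 1)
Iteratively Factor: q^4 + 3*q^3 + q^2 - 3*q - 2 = (q + 2)*(q^3 + q^2 - q - 1) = (q + 1)*(q + 2)*(q^2 - 1) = (q + 1)^2*(q + 2)*(q - 1)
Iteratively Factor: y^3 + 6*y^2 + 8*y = (y + 2)*(y^2 + 4*y) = (y + 2)*(y + 4)*(y)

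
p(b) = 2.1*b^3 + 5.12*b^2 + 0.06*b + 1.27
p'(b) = 6.3*b^2 + 10.24*b + 0.06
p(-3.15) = -13.75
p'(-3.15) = 30.32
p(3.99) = 216.41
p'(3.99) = 141.21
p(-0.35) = 1.79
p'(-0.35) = -2.75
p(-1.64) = 5.68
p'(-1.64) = 0.21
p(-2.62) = -1.51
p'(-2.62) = 16.48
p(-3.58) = -29.68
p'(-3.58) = 44.14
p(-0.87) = 3.71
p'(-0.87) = -4.08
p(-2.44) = 1.10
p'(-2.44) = 12.58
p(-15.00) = -5935.13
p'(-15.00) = 1263.96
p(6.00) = 639.55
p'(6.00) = 288.30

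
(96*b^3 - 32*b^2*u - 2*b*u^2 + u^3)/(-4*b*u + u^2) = -24*b^2/u + 2*b + u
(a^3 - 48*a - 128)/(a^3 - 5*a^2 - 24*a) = (a^2 + 8*a + 16)/(a*(a + 3))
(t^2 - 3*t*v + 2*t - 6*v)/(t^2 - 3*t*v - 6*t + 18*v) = (t + 2)/(t - 6)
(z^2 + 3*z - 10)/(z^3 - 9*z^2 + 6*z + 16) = (z + 5)/(z^2 - 7*z - 8)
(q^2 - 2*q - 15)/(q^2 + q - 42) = (q^2 - 2*q - 15)/(q^2 + q - 42)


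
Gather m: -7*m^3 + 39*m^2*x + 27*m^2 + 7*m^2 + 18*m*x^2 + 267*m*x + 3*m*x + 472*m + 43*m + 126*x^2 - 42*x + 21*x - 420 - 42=-7*m^3 + m^2*(39*x + 34) + m*(18*x^2 + 270*x + 515) + 126*x^2 - 21*x - 462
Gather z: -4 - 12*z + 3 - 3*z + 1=-15*z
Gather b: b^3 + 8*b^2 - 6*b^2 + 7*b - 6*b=b^3 + 2*b^2 + b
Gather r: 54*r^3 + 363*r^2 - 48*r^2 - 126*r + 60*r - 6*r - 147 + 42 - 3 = 54*r^3 + 315*r^2 - 72*r - 108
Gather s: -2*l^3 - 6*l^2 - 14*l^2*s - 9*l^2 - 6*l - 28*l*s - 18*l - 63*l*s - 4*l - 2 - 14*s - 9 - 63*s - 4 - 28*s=-2*l^3 - 15*l^2 - 28*l + s*(-14*l^2 - 91*l - 105) - 15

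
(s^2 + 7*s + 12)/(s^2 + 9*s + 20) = (s + 3)/(s + 5)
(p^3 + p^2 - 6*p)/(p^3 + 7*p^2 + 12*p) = (p - 2)/(p + 4)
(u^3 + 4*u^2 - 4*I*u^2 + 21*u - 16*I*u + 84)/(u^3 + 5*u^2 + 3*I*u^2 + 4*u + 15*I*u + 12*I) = (u - 7*I)/(u + 1)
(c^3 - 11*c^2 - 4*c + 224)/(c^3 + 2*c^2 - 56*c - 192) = (c - 7)/(c + 6)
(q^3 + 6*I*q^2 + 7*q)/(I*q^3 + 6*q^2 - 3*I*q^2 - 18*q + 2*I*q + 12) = q*(q^2 + 6*I*q + 7)/(I*q^3 + 6*q^2 - 3*I*q^2 - 18*q + 2*I*q + 12)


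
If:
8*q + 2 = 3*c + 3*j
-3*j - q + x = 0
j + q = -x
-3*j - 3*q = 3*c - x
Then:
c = 8/69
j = 2/23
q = -4/23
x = 2/23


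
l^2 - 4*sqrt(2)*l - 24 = (l - 6*sqrt(2))*(l + 2*sqrt(2))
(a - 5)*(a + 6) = a^2 + a - 30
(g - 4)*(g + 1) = g^2 - 3*g - 4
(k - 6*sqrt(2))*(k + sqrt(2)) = k^2 - 5*sqrt(2)*k - 12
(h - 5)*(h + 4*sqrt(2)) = h^2 - 5*h + 4*sqrt(2)*h - 20*sqrt(2)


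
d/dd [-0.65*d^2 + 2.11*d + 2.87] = 2.11 - 1.3*d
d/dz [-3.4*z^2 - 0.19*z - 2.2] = -6.8*z - 0.19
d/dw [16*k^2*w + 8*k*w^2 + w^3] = 16*k^2 + 16*k*w + 3*w^2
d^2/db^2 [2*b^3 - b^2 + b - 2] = 12*b - 2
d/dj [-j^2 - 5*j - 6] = -2*j - 5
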